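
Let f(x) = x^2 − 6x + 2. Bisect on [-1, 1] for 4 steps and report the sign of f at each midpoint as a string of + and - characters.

+-+-

x = 0 gives f = 2, positive; keep [0, 1]
x = 0.5 gives f = -0.75, negative; keep [0, 0.5]
x = 0.25 gives f = 0.5625, positive; keep [0.25, 0.5]
x = 0.375 gives f = -0.1094, negative; keep [0.25, 0.375]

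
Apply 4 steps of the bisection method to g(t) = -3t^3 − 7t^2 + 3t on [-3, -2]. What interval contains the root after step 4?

t = -2.5 gives g = -4.375, negative; keep [-3, -2.5]
t = -2.75 gives g = 1.203125, positive; keep [-2.75, -2.5]
t = -2.625 gives g = -1.845703, negative; keep [-2.75, -2.625]
t = -2.6875 gives g = -0.3884, negative; keep [-2.75, -2.6875]

[-2.75, -2.6875]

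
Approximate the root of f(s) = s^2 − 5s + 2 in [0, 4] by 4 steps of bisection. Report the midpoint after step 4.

0.25

m = 2, f(m) = -4 (−); new bracket [0, 2]
m = 1, f(m) = -2 (−); new bracket [0, 1]
m = 0.5, f(m) = -0.25 (−); new bracket [0, 0.5]
m = 0.25, f(m) = 0.8125 (+); new bracket [0.25, 0.5]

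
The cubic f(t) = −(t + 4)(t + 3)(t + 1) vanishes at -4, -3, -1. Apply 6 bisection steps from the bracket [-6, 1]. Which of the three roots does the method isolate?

m = -2.5, f(m) = 1.125 (+); new bracket [-2.5, 1]
m = -0.75, f(m) = -1.828125 (−); new bracket [-2.5, -0.75]
m = -1.625, f(m) = 2.041016 (+); new bracket [-1.625, -0.75]
m = -1.1875, f(m) = 0.9558 (+); new bracket [-1.1875, -0.75]
m = -0.96875, f(m) = -0.1924 (−); new bracket [-1.1875, -0.96875]
m = -1.078125, f(m) = 0.4387 (+); new bracket [-1.078125, -0.96875]

-1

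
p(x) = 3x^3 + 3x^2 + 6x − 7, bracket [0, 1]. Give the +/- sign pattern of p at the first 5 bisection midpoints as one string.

-+---

x = 0.5 gives p = -2.875, negative; keep [0.5, 1]
x = 0.75 gives p = 0.453125, positive; keep [0.5, 0.75]
x = 0.625 gives p = -1.345703, negative; keep [0.625, 0.75]
x = 0.6875 gives p = -0.4822, negative; keep [0.6875, 0.75]
x = 0.71875 gives p = -0.0238, negative; keep [0.71875, 0.75]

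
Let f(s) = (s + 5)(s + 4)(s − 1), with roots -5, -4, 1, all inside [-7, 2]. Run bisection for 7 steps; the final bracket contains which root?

1

m = -2.5, f(m) = -13.125 (−); new bracket [-2.5, 2]
m = -0.25, f(m) = -22.265625 (−); new bracket [-0.25, 2]
m = 0.875, f(m) = -3.580078 (−); new bracket [0.875, 2]
m = 1.4375, f(m) = 15.3142 (+); new bracket [0.875, 1.4375]
m = 1.15625, f(m) = 4.9599 (+); new bracket [0.875, 1.15625]
m = 1.015625, f(m) = 0.4714 (+); new bracket [0.875, 1.015625]
m = 0.9453125, f(m) = -1.6079 (−); new bracket [0.9453125, 1.015625]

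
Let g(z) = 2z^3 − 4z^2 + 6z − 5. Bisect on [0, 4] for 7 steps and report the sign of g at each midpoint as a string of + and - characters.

z = 2 gives g = 7, positive; keep [0, 2]
z = 1 gives g = -1, negative; keep [1, 2]
z = 1.5 gives g = 1.75, positive; keep [1, 1.5]
z = 1.25 gives g = 0.1562, positive; keep [1, 1.25]
z = 1.125 gives g = -0.4648, negative; keep [1.125, 1.25]
z = 1.1875 gives g = -0.1665, negative; keep [1.1875, 1.25]
z = 1.21875 gives g = -0.0084, negative; keep [1.21875, 1.25]

+-++---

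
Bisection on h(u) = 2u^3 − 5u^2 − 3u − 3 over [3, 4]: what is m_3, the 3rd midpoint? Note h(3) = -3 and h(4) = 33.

m = 3.5, h(m) = 11 (+); new bracket [3, 3.5]
m = 3.25, h(m) = 3.09375 (+); new bracket [3, 3.25]
m = 3.125, h(m) = -0.167969 (−); new bracket [3.125, 3.25]

3.125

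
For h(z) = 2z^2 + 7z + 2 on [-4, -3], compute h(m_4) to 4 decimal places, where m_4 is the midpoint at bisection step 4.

0.0078

h(-3.5) = 2 > 0, so the root lies in [-3.5, -3]
h(-3.25) = 0.375 > 0, so the root lies in [-3.25, -3]
h(-3.125) = -0.34375 < 0, so the root lies in [-3.25, -3.125]
h(-3.1875) = 0.0078 > 0, so the root lies in [-3.1875, -3.125]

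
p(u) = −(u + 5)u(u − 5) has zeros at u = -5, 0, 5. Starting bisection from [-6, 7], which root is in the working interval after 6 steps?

u = 0.5 gives p = 12.375, positive; keep [0.5, 7]
u = 3.75 gives p = 41.015625, positive; keep [3.75, 7]
u = 5.375 gives p = -20.912109, negative; keep [3.75, 5.375]
u = 4.5625 gives p = 19.0876, positive; keep [4.5625, 5.375]
u = 4.96875 gives p = 1.5479, positive; keep [4.96875, 5.375]
u = 5.171875 gives p = -9.0419, negative; keep [4.96875, 5.171875]

5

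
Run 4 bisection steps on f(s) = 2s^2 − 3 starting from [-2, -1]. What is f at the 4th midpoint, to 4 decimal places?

-0.1797

midpoint -1.5: f = 1.5 > 0 → [-1.5, -1]
midpoint -1.25: f = 0.125 > 0 → [-1.25, -1]
midpoint -1.125: f = -0.46875 < 0 → [-1.25, -1.125]
midpoint -1.1875: f = -0.1797 < 0 → [-1.25, -1.1875]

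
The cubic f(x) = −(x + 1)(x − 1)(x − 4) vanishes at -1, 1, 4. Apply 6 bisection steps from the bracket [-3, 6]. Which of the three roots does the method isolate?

x = 1.5 gives f = 3.125, positive; keep [1.5, 6]
x = 3.75 gives f = 3.265625, positive; keep [3.75, 6]
x = 4.875 gives f = -19.919922, negative; keep [3.75, 4.875]
x = 4.3125 gives f = -5.4993, negative; keep [3.75, 4.3125]
x = 4.03125 gives f = -0.4766, negative; keep [3.75, 4.03125]
x = 3.890625 gives f = 1.5462, positive; keep [3.890625, 4.03125]

4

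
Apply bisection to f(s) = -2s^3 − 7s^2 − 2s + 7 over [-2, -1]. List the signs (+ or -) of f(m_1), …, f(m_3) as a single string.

+-+

f(-1.5) = 1 > 0, so the root lies in [-2, -1.5]
f(-1.75) = -0.21875 < 0, so the root lies in [-1.75, -1.5]
f(-1.625) = 0.347656 > 0, so the root lies in [-1.75, -1.625]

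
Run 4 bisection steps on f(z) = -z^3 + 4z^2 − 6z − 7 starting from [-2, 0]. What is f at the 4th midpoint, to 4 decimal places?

f(-1) = 4 > 0, so the root lies in [-1, 0]
f(-0.5) = -2.875 < 0, so the root lies in [-1, -0.5]
f(-0.75) = 0.171875 > 0, so the root lies in [-0.75, -0.5]
f(-0.625) = -1.4434 < 0, so the root lies in [-0.75, -0.625]

-1.4434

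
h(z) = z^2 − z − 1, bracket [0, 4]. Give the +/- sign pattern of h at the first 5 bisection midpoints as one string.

m = 2, h(m) = 1 (+); new bracket [0, 2]
m = 1, h(m) = -1 (−); new bracket [1, 2]
m = 1.5, h(m) = -0.25 (−); new bracket [1.5, 2]
m = 1.75, h(m) = 0.3125 (+); new bracket [1.5, 1.75]
m = 1.625, h(m) = 0.0156 (+); new bracket [1.5, 1.625]

+--++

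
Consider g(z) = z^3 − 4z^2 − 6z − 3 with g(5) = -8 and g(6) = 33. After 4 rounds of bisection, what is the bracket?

midpoint 5.5: g = 9.375 > 0 → [5, 5.5]
midpoint 5.25: g = -0.046875 < 0 → [5.25, 5.5]
midpoint 5.375: g = 4.474609 > 0 → [5.25, 5.375]
midpoint 5.3125: g = 2.1672 > 0 → [5.25, 5.3125]

[5.25, 5.3125]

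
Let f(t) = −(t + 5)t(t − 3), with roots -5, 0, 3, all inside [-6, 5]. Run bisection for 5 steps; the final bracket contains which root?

t = -0.5 gives f = -7.875, negative; keep [-6, -0.5]
t = -3.25 gives f = -35.546875, negative; keep [-6, -3.25]
t = -4.625 gives f = -13.224609, negative; keep [-6, -4.625]
t = -5.3125 gives f = 13.8, positive; keep [-5.3125, -4.625]
t = -4.96875 gives f = -1.2373, negative; keep [-5.3125, -4.96875]

-5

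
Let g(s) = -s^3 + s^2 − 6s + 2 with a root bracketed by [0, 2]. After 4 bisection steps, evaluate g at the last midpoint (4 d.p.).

-0.1621

s = 1 gives g = -4, negative; keep [0, 1]
s = 0.5 gives g = -0.875, negative; keep [0, 0.5]
s = 0.25 gives g = 0.546875, positive; keep [0.25, 0.5]
s = 0.375 gives g = -0.1621, negative; keep [0.25, 0.375]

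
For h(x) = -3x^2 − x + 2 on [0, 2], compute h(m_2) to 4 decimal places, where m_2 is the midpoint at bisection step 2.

x = 1 gives h = -2, negative; keep [0, 1]
x = 0.5 gives h = 0.75, positive; keep [0.5, 1]

0.7500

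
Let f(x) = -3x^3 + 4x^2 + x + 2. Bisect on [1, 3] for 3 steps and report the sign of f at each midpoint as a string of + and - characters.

-+-

f(2) = -4 < 0, so the root lies in [1, 2]
f(1.5) = 2.375 > 0, so the root lies in [1.5, 2]
f(1.75) = -0.078125 < 0, so the root lies in [1.5, 1.75]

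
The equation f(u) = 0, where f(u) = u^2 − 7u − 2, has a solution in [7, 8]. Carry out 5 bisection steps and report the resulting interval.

f(7.5) = 1.75 > 0, so the root lies in [7, 7.5]
f(7.25) = -0.1875 < 0, so the root lies in [7.25, 7.5]
f(7.375) = 0.765625 > 0, so the root lies in [7.25, 7.375]
f(7.3125) = 0.2852 > 0, so the root lies in [7.25, 7.3125]
f(7.28125) = 0.0479 > 0, so the root lies in [7.25, 7.28125]

[7.25, 7.28125]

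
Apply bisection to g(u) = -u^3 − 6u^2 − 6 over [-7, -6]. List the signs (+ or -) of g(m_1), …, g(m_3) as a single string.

midpoint -6.5: g = 15.125 > 0 → [-6.5, -6]
midpoint -6.25: g = 3.765625 > 0 → [-6.25, -6]
midpoint -6.125: g = -1.310547 < 0 → [-6.25, -6.125]

++-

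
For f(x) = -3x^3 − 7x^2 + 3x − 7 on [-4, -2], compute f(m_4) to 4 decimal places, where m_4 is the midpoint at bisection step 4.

m = -3, f(m) = 2 (+); new bracket [-3, -2]
m = -2.5, f(m) = -11.375 (−); new bracket [-3, -2.5]
m = -2.75, f(m) = -5.796875 (−); new bracket [-3, -2.75]
m = -2.875, f(m) = -2.1934 (−); new bracket [-3, -2.875]

-2.1934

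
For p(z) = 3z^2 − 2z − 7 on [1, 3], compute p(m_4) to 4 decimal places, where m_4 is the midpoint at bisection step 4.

m = 2, p(m) = 1 (+); new bracket [1, 2]
m = 1.5, p(m) = -3.25 (−); new bracket [1.5, 2]
m = 1.75, p(m) = -1.3125 (−); new bracket [1.75, 2]
m = 1.875, p(m) = -0.2031 (−); new bracket [1.875, 2]

-0.2031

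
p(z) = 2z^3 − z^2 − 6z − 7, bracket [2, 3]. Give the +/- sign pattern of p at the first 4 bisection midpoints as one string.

+--+

z = 2.5 gives p = 3, positive; keep [2, 2.5]
z = 2.25 gives p = -2.78125, negative; keep [2.25, 2.5]
z = 2.375 gives p = -0.097656, negative; keep [2.375, 2.5]
z = 2.4375 gives p = 1.3979, positive; keep [2.375, 2.4375]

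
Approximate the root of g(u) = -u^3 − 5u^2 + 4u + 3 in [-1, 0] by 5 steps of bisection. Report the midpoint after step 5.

g(-0.5) = -0.125 < 0, so the root lies in [-0.5, 0]
g(-0.25) = 1.703125 > 0, so the root lies in [-0.5, -0.25]
g(-0.375) = 0.849609 > 0, so the root lies in [-0.5, -0.375]
g(-0.4375) = 0.3767 > 0, so the root lies in [-0.5, -0.4375]
g(-0.46875) = 0.1294 > 0, so the root lies in [-0.5, -0.46875]

-0.46875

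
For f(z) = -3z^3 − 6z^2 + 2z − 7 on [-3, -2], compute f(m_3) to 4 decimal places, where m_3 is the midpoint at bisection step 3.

0.6699

m = -2.5, f(m) = -2.625 (−); new bracket [-3, -2.5]
m = -2.75, f(m) = 4.515625 (+); new bracket [-2.75, -2.5]
m = -2.625, f(m) = 0.669922 (+); new bracket [-2.625, -2.5]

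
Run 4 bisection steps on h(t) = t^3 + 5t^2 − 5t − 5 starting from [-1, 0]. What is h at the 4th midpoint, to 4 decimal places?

0.4758

m = -0.5, h(m) = -1.375 (−); new bracket [-1, -0.5]
m = -0.75, h(m) = 1.140625 (+); new bracket [-0.75, -0.5]
m = -0.625, h(m) = -0.166016 (−); new bracket [-0.75, -0.625]
m = -0.6875, h(m) = 0.4758 (+); new bracket [-0.6875, -0.625]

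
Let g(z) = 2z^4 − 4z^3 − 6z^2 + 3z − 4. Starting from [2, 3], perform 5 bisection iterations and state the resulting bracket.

z = 2.5 gives g = -18.375, negative; keep [2.5, 3]
z = 2.75 gives g = -9.929688, negative; keep [2.75, 3]
z = 2.875 gives g = -3.382324, negative; keep [2.875, 3]
z = 2.9375 gives g = 0.5655, positive; keep [2.875, 2.9375]
z = 2.90625 gives g = -1.4675, negative; keep [2.90625, 2.9375]

[2.90625, 2.9375]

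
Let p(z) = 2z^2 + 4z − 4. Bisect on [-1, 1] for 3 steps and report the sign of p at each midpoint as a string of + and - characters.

midpoint 0: p = -4 < 0 → [0, 1]
midpoint 0.5: p = -1.5 < 0 → [0.5, 1]
midpoint 0.75: p = 0.125 > 0 → [0.5, 0.75]

--+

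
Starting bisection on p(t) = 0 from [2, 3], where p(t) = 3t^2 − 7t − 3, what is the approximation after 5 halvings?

midpoint 2.5: p = -1.75 < 0 → [2.5, 3]
midpoint 2.75: p = 0.4375 > 0 → [2.5, 2.75]
midpoint 2.625: p = -0.703125 < 0 → [2.625, 2.75]
midpoint 2.6875: p = -0.1445 < 0 → [2.6875, 2.75]
midpoint 2.71875: p = 0.1436 > 0 → [2.6875, 2.71875]

2.71875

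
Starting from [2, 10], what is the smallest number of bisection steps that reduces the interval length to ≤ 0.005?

Width after n steps is 8/2^n. Need 2^n ≥ 8/0.005 = 1600.
2^10 = 1024 < 1600 ≤ 2^11 = 2048, so n = 11.

11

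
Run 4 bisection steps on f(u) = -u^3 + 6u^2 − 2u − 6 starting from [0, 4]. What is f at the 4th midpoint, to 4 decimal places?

-1.0781

f(2) = 6 > 0, so the root lies in [0, 2]
f(1) = -3 < 0, so the root lies in [1, 2]
f(1.5) = 1.125 > 0, so the root lies in [1, 1.5]
f(1.25) = -1.0781 < 0, so the root lies in [1.25, 1.5]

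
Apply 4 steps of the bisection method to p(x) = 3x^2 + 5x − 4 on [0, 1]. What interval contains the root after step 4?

[0.5625, 0.625]

m = 0.5, p(m) = -0.75 (−); new bracket [0.5, 1]
m = 0.75, p(m) = 1.4375 (+); new bracket [0.5, 0.75]
m = 0.625, p(m) = 0.296875 (+); new bracket [0.5, 0.625]
m = 0.5625, p(m) = -0.2383 (−); new bracket [0.5625, 0.625]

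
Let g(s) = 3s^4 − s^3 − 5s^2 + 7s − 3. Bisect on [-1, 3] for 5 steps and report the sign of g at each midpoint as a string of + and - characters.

g(1) = 1 > 0, so the root lies in [-1, 1]
g(0) = -3 < 0, so the root lies in [0, 1]
g(0.5) = -0.6875 < 0, so the root lies in [0.5, 1]
g(0.75) = -0.0352 < 0, so the root lies in [0.75, 1]
g(0.875) = 0.3855 > 0, so the root lies in [0.75, 0.875]

+---+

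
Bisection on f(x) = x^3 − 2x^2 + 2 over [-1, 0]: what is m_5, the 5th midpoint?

-0.84375

f(-0.5) = 1.375 > 0, so the root lies in [-1, -0.5]
f(-0.75) = 0.453125 > 0, so the root lies in [-1, -0.75]
f(-0.875) = -0.201172 < 0, so the root lies in [-0.875, -0.75]
f(-0.8125) = 0.1433 > 0, so the root lies in [-0.875, -0.8125]
f(-0.84375) = -0.0245 < 0, so the root lies in [-0.84375, -0.8125]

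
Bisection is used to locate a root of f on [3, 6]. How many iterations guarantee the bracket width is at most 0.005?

Width after n steps is 3/2^n. Need 2^n ≥ 3/0.005 = 600.
2^9 = 512 < 600 ≤ 2^10 = 1024, so n = 10.

10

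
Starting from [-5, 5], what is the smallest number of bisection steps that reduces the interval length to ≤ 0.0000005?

Width after n steps is 10/2^n. Need 2^n ≥ 10/0.0000005 = 20000000.
2^24 = 16777216 < 20000000 ≤ 2^25 = 33554432, so n = 25.

25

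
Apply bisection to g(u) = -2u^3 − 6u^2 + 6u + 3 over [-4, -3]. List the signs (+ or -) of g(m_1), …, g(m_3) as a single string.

-+-

m = -3.5, g(m) = -5.75 (−); new bracket [-4, -3.5]
m = -3.75, g(m) = 1.59375 (+); new bracket [-3.75, -3.5]
m = -3.625, g(m) = -2.324219 (−); new bracket [-3.75, -3.625]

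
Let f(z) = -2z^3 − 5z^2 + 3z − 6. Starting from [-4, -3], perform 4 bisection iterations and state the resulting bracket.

m = -3.5, f(m) = 8 (+); new bracket [-3.5, -3]
m = -3.25, f(m) = 0.09375 (+); new bracket [-3.25, -3]
m = -3.125, f(m) = -3.167969 (−); new bracket [-3.25, -3.125]
m = -3.1875, f(m) = -1.5923 (−); new bracket [-3.25, -3.1875]

[-3.25, -3.1875]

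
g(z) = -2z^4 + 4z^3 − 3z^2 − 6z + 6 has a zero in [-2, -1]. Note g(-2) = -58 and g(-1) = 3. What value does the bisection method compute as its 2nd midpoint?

-1.25

m = -1.5, g(m) = -15.375 (−); new bracket [-1.5, -1]
m = -1.25, g(m) = -3.882812 (−); new bracket [-1.25, -1]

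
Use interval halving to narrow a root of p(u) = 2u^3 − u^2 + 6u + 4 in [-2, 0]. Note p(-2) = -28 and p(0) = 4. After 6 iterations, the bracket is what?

u = -1 gives p = -5, negative; keep [-1, 0]
u = -0.5 gives p = 0.5, positive; keep [-1, -0.5]
u = -0.75 gives p = -1.90625, negative; keep [-0.75, -0.5]
u = -0.625 gives p = -0.6289, negative; keep [-0.625, -0.5]
u = -0.5625 gives p = -0.0474, negative; keep [-0.5625, -0.5]
u = -0.53125 gives p = 0.2304, positive; keep [-0.5625, -0.53125]

[-0.5625, -0.53125]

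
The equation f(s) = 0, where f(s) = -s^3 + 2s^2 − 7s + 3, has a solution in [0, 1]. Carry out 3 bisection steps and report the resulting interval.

midpoint 0.5: f = -0.125 < 0 → [0, 0.5]
midpoint 0.25: f = 1.359375 > 0 → [0.25, 0.5]
midpoint 0.375: f = 0.603516 > 0 → [0.375, 0.5]

[0.375, 0.5]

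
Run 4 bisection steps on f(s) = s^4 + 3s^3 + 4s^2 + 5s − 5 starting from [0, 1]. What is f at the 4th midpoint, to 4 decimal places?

f(0.5) = -1.0625 < 0, so the root lies in [0.5, 1]
f(0.75) = 2.582031 > 0, so the root lies in [0.5, 0.75]
f(0.625) = 0.57251 > 0, so the root lies in [0.5, 0.625]
f(0.5625) = -0.2878 < 0, so the root lies in [0.5625, 0.625]

-0.2878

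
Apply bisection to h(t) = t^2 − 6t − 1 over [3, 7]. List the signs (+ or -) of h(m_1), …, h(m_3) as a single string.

t = 5 gives h = -6, negative; keep [5, 7]
t = 6 gives h = -1, negative; keep [6, 7]
t = 6.5 gives h = 2.25, positive; keep [6, 6.5]

--+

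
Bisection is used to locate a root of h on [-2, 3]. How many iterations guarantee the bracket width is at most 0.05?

7

Width after n steps is 5/2^n. Need 2^n ≥ 5/0.05 = 100.
2^6 = 64 < 100 ≤ 2^7 = 128, so n = 7.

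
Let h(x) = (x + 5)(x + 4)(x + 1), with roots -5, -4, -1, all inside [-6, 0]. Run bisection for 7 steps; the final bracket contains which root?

m = -3, h(m) = -4 (−); new bracket [-3, 0]
m = -1.5, h(m) = -4.375 (−); new bracket [-1.5, 0]
m = -0.75, h(m) = 3.453125 (+); new bracket [-1.5, -0.75]
m = -1.125, h(m) = -1.3926 (−); new bracket [-1.125, -0.75]
m = -0.9375, h(m) = 0.7776 (+); new bracket [-1.125, -0.9375]
m = -1.03125, h(m) = -0.3682 (−); new bracket [-1.03125, -0.9375]
m = -0.984375, h(m) = 0.1892 (+); new bracket [-1.03125, -0.984375]

-1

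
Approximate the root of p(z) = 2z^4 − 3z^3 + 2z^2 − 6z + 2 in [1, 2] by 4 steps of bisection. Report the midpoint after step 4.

1.6875

p(1.5) = -2.5 < 0, so the root lies in [1.5, 2]
p(1.75) = 0.304688 > 0, so the root lies in [1.5, 1.75]
p(1.625) = -1.395996 < 0, so the root lies in [1.625, 1.75]
p(1.6875) = -0.6277 < 0, so the root lies in [1.6875, 1.75]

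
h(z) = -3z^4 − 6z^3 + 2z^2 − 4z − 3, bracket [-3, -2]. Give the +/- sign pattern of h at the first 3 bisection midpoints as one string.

z = -2.5 gives h = -3.9375, negative; keep [-2.5, -2]
z = -2.25 gives h = 7.582031, positive; keep [-2.5, -2.25]
z = -2.375 gives h = 2.710205, positive; keep [-2.5, -2.375]

-++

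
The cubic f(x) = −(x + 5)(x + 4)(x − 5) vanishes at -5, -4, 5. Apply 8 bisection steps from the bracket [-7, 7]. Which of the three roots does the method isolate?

x = 0 gives f = 100, positive; keep [0, 7]
x = 3.5 gives f = 95.625, positive; keep [3.5, 7]
x = 5.25 gives f = -23.703125, negative; keep [3.5, 5.25]
x = 4.375 gives f = 49.0723, positive; keep [4.375, 5.25]
x = 4.8125 gives f = 16.2136, positive; keep [4.8125, 5.25]
x = 5.03125 gives f = -2.8311, negative; keep [4.8125, 5.03125]
x = 4.921875 gives f = 6.9158, positive; keep [4.921875, 5.03125]
x = 4.9765625 gives f = 2.099, positive; keep [4.9765625, 5.03125]

5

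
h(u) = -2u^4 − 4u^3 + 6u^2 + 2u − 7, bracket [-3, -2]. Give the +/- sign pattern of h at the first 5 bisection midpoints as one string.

u = -2.5 gives h = 9.875, positive; keep [-3, -2.5]
u = -2.75 gives h = 1.679688, positive; keep [-3, -2.75]
u = -2.875 gives h = -4.742676, negative; keep [-2.875, -2.75]
u = -2.8125 gives h = -1.3159, negative; keep [-2.8125, -2.75]
u = -2.78125 gives h = 0.2341, positive; keep [-2.8125, -2.78125]

++--+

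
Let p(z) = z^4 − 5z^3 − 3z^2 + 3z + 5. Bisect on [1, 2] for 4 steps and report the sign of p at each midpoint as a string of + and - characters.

midpoint 1.5: p = -9.0625 < 0 → [1, 1.5]
midpoint 1.25: p = -3.261719 < 0 → [1, 1.25]
midpoint 1.125: p = -0.939209 < 0 → [1, 1.125]
midpoint 1.0625: p = 0.0779 > 0 → [1.0625, 1.125]

---+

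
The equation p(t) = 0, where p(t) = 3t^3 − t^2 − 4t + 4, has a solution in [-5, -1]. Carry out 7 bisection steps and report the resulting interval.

p(-3) = -74 < 0, so the root lies in [-3, -1]
p(-2) = -16 < 0, so the root lies in [-2, -1]
p(-1.5) = -2.375 < 0, so the root lies in [-1.5, -1]
p(-1.25) = 1.5781 > 0, so the root lies in [-1.5, -1.25]
p(-1.375) = -0.1895 < 0, so the root lies in [-1.375, -1.25]
p(-1.3125) = 0.7444 > 0, so the root lies in [-1.375, -1.3125]
p(-1.34375) = 0.2903 > 0, so the root lies in [-1.375, -1.34375]

[-1.375, -1.34375]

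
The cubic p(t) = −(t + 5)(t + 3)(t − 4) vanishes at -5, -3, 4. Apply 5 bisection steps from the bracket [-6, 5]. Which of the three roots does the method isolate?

4

p(-0.5) = 50.625 > 0, so the root lies in [-0.5, 5]
p(2.25) = 66.609375 > 0, so the root lies in [2.25, 5]
p(3.625) = 21.427734 > 0, so the root lies in [3.625, 5]
p(4.3125) = -21.2805 < 0, so the root lies in [3.625, 4.3125]
p(3.96875) = 1.9532 > 0, so the root lies in [3.96875, 4.3125]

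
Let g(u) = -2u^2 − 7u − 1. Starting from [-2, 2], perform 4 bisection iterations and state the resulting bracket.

[-0.25, 0]

midpoint 0: g = -1 < 0 → [-2, 0]
midpoint -1: g = 4 > 0 → [-1, 0]
midpoint -0.5: g = 2 > 0 → [-0.5, 0]
midpoint -0.25: g = 0.625 > 0 → [-0.25, 0]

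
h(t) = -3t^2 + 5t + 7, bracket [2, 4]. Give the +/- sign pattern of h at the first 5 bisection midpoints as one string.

midpoint 3: h = -5 < 0 → [2, 3]
midpoint 2.5: h = 0.75 > 0 → [2.5, 3]
midpoint 2.75: h = -1.9375 < 0 → [2.5, 2.75]
midpoint 2.625: h = -0.5469 < 0 → [2.5, 2.625]
midpoint 2.5625: h = 0.1133 > 0 → [2.5625, 2.625]

-+--+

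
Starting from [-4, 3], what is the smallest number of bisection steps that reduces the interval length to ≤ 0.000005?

21

Width after n steps is 7/2^n. Need 2^n ≥ 7/0.000005 = 1400000.
2^20 = 1048576 < 1400000 ≤ 2^21 = 2097152, so n = 21.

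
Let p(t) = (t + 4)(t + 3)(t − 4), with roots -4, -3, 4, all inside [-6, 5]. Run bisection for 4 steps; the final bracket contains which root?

4

midpoint -0.5: p = -39.375 < 0 → [-0.5, 5]
midpoint 2.25: p = -57.421875 < 0 → [2.25, 5]
midpoint 3.625: p = -18.943359 < 0 → [3.625, 5]
midpoint 4.3125: p = 18.9954 > 0 → [3.625, 4.3125]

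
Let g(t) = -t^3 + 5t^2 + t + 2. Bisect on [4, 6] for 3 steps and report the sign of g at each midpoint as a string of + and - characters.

m = 5, g(m) = 7 (+); new bracket [5, 6]
m = 5.5, g(m) = -7.625 (−); new bracket [5, 5.5]
m = 5.25, g(m) = 0.359375 (+); new bracket [5.25, 5.5]

+-+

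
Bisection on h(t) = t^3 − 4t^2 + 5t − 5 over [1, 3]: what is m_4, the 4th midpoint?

midpoint 2: h = -3 < 0 → [2, 3]
midpoint 2.5: h = -1.875 < 0 → [2.5, 3]
midpoint 2.75: h = -0.703125 < 0 → [2.75, 3]
midpoint 2.875: h = 0.0762 > 0 → [2.75, 2.875]

2.875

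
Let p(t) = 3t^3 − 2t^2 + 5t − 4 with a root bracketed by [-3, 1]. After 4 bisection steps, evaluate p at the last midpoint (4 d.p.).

-0.1094

p(-1) = -14 < 0, so the root lies in [-1, 1]
p(0) = -4 < 0, so the root lies in [0, 1]
p(0.5) = -1.625 < 0, so the root lies in [0.5, 1]
p(0.75) = -0.1094 < 0, so the root lies in [0.75, 1]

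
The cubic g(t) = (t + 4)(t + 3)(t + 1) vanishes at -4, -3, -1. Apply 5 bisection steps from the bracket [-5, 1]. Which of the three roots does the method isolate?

t = -2 gives g = -2, negative; keep [-2, 1]
t = -0.5 gives g = 4.375, positive; keep [-2, -0.5]
t = -1.25 gives g = -1.203125, negative; keep [-1.25, -0.5]
t = -0.875 gives g = 0.8301, positive; keep [-1.25, -0.875]
t = -1.0625 gives g = -0.3557, negative; keep [-1.0625, -0.875]

-1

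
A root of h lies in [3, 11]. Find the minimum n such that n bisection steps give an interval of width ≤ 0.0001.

Width after n steps is 8/2^n. Need 2^n ≥ 8/0.0001 = 80000.
2^16 = 65536 < 80000 ≤ 2^17 = 131072, so n = 17.

17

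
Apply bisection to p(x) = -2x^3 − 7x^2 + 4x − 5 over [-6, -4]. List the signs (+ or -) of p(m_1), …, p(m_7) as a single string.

+++-+++

midpoint -5: p = 50 > 0 → [-5, -4]
midpoint -4.5: p = 17.5 > 0 → [-4.5, -4]
midpoint -4.25: p = 5.09375 > 0 → [-4.25, -4]
midpoint -4.125: p = -0.2305 < 0 → [-4.25, -4.125]
midpoint -4.1875: p = 2.3608 > 0 → [-4.1875, -4.125]
midpoint -4.15625: p = 1.0477 > 0 → [-4.15625, -4.125]
midpoint -4.140625: p = 0.4042 > 0 → [-4.140625, -4.125]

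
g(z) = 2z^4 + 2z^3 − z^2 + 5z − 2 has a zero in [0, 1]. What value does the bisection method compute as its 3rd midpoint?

0.375

g(0.5) = 0.625 > 0, so the root lies in [0, 0.5]
g(0.25) = -0.773438 < 0, so the root lies in [0.25, 0.5]
g(0.375) = -0.120605 < 0, so the root lies in [0.375, 0.5]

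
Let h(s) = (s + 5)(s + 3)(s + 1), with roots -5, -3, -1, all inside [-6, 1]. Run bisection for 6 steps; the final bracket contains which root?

s = -2.5 gives h = -1.875, negative; keep [-2.5, 1]
s = -0.75 gives h = 2.390625, positive; keep [-2.5, -0.75]
s = -1.625 gives h = -2.900391, negative; keep [-1.625, -0.75]
s = -1.1875 gives h = -1.2957, negative; keep [-1.1875, -0.75]
s = -0.96875 gives h = 0.2559, positive; keep [-1.1875, -0.96875]
s = -1.078125 gives h = -0.5889, negative; keep [-1.078125, -0.96875]

-1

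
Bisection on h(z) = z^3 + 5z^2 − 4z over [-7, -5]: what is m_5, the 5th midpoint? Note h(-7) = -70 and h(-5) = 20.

m = -6, h(m) = -12 (−); new bracket [-6, -5]
m = -5.5, h(m) = 6.875 (+); new bracket [-6, -5.5]
m = -5.75, h(m) = -1.796875 (−); new bracket [-5.75, -5.5]
m = -5.625, h(m) = 2.7246 (+); new bracket [-5.75, -5.625]
m = -5.6875, h(m) = 0.511 (+); new bracket [-5.75, -5.6875]

-5.6875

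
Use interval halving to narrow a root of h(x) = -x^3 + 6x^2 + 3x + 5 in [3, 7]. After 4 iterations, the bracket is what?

h(5) = 45 > 0, so the root lies in [5, 7]
h(6) = 23 > 0, so the root lies in [6, 7]
h(6.5) = 3.375 > 0, so the root lies in [6.5, 7]
h(6.75) = -8.9219 < 0, so the root lies in [6.5, 6.75]

[6.5, 6.75]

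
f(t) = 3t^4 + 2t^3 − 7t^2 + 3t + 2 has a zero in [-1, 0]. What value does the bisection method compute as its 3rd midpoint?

-0.375

t = -0.5 gives f = -1.3125, negative; keep [-0.5, 0]
t = -0.25 gives f = 0.792969, positive; keep [-0.5, -0.25]
t = -0.375 gives f = -0.155518, negative; keep [-0.375, -0.25]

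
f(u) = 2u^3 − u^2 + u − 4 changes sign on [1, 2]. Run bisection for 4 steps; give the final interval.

u = 1.5 gives f = 2, positive; keep [1, 1.5]
u = 1.25 gives f = -0.40625, negative; keep [1.25, 1.5]
u = 1.375 gives f = 0.683594, positive; keep [1.25, 1.375]
u = 1.3125 gives f = 0.1118, positive; keep [1.25, 1.3125]

[1.25, 1.3125]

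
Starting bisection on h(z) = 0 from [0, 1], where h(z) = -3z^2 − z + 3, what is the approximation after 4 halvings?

0.8125

h(0.5) = 1.75 > 0, so the root lies in [0.5, 1]
h(0.75) = 0.5625 > 0, so the root lies in [0.75, 1]
h(0.875) = -0.171875 < 0, so the root lies in [0.75, 0.875]
h(0.8125) = 0.207 > 0, so the root lies in [0.8125, 0.875]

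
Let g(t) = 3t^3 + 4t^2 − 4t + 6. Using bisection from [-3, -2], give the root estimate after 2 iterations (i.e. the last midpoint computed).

-2.25

t = -2.5 gives g = -5.875, negative; keep [-2.5, -2]
t = -2.25 gives g = 1.078125, positive; keep [-2.5, -2.25]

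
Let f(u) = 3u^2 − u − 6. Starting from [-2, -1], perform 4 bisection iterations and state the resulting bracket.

[-1.3125, -1.25]

f(-1.5) = 2.25 > 0, so the root lies in [-1.5, -1]
f(-1.25) = -0.0625 < 0, so the root lies in [-1.5, -1.25]
f(-1.375) = 1.046875 > 0, so the root lies in [-1.375, -1.25]
f(-1.3125) = 0.4805 > 0, so the root lies in [-1.3125, -1.25]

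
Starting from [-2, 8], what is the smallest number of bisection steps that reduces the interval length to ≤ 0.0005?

15

Width after n steps is 10/2^n. Need 2^n ≥ 10/0.0005 = 20000.
2^14 = 16384 < 20000 ≤ 2^15 = 32768, so n = 15.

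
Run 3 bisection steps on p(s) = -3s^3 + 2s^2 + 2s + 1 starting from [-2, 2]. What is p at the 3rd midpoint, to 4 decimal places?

-1.6250

p(0) = 1 > 0, so the root lies in [0, 2]
p(1) = 2 > 0, so the root lies in [1, 2]
p(1.5) = -1.625 < 0, so the root lies in [1, 1.5]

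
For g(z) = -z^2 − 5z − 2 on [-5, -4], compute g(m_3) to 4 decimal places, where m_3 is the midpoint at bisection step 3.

-0.2656

g(-4.5) = 0.25 > 0, so the root lies in [-5, -4.5]
g(-4.75) = -0.8125 < 0, so the root lies in [-4.75, -4.5]
g(-4.625) = -0.265625 < 0, so the root lies in [-4.625, -4.5]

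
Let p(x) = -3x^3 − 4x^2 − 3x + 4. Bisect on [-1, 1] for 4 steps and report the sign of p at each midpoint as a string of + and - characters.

++--

midpoint 0: p = 4 > 0 → [0, 1]
midpoint 0.5: p = 1.125 > 0 → [0.5, 1]
midpoint 0.75: p = -1.765625 < 0 → [0.5, 0.75]
midpoint 0.625: p = -0.1699 < 0 → [0.5, 0.625]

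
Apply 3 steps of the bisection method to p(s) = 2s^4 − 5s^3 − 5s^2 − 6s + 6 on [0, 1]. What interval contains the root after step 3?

[0.5, 0.625]

s = 0.5 gives p = 1.25, positive; keep [0.5, 1]
s = 0.75 gives p = -2.789062, negative; keep [0.5, 0.75]
s = 0.625 gives p = -0.618652, negative; keep [0.5, 0.625]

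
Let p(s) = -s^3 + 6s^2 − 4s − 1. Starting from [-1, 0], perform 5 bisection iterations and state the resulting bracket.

s = -0.5 gives p = 2.625, positive; keep [-0.5, 0]
s = -0.25 gives p = 0.390625, positive; keep [-0.25, 0]
s = -0.125 gives p = -0.404297, negative; keep [-0.25, -0.125]
s = -0.1875 gives p = -0.0325, negative; keep [-0.25, -0.1875]
s = -0.21875 gives p = 0.1726, positive; keep [-0.21875, -0.1875]

[-0.21875, -0.1875]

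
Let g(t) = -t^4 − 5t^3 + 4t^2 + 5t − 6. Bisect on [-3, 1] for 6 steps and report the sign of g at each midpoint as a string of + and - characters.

m = -1, g(m) = -3 (−); new bracket [-3, -1]
m = -2, g(m) = 24 (+); new bracket [-2, -1]
m = -1.5, g(m) = 7.3125 (+); new bracket [-1.5, -1]
m = -1.25, g(m) = 1.3242 (+); new bracket [-1.25, -1]
m = -1.125, g(m) = -1.0452 (−); new bracket [-1.25, -1.125]
m = -1.1875, g(m) = 0.0874 (+); new bracket [-1.1875, -1.125]

-+++-+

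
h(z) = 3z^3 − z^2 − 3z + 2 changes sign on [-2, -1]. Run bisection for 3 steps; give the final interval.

midpoint -1.5: h = -5.875 < 0 → [-1.5, -1]
midpoint -1.25: h = -1.671875 < 0 → [-1.25, -1]
midpoint -1.125: h = -0.162109 < 0 → [-1.125, -1]

[-1.125, -1]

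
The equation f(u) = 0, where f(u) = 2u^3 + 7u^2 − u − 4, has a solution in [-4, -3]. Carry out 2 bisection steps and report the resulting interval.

m = -3.5, f(m) = -0.5 (−); new bracket [-3.5, -3]
m = -3.25, f(m) = 4.53125 (+); new bracket [-3.5, -3.25]

[-3.5, -3.25]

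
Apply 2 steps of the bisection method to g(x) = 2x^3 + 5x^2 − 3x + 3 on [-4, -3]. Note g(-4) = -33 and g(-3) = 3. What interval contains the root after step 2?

m = -3.5, g(m) = -11 (−); new bracket [-3.5, -3]
m = -3.25, g(m) = -3.09375 (−); new bracket [-3.25, -3]

[-3.25, -3]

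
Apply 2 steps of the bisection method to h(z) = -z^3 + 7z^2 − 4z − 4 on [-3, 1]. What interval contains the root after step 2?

[-1, 0]

m = -1, h(m) = 8 (+); new bracket [-1, 1]
m = 0, h(m) = -4 (−); new bracket [-1, 0]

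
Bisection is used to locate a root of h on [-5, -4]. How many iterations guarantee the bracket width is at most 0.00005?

15

Width after n steps is 1/2^n. Need 2^n ≥ 1/0.00005 = 20000.
2^14 = 16384 < 20000 ≤ 2^15 = 32768, so n = 15.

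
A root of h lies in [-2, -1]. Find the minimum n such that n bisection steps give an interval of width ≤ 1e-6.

Width after n steps is 1/2^n. Need 2^n ≥ 1/1e-6 = 1000000.
2^19 = 524288 < 1000000 ≤ 2^20 = 1048576, so n = 20.

20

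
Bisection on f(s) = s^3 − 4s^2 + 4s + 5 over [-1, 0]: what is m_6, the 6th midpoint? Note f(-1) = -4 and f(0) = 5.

s = -0.5 gives f = 1.875, positive; keep [-1, -0.5]
s = -0.75 gives f = -0.671875, negative; keep [-0.75, -0.5]
s = -0.625 gives f = 0.693359, positive; keep [-0.75, -0.625]
s = -0.6875 gives f = 0.0344, positive; keep [-0.75, -0.6875]
s = -0.71875 gives f = -0.3127, negative; keep [-0.71875, -0.6875]
s = -0.703125 gives f = -0.1377, negative; keep [-0.703125, -0.6875]

-0.703125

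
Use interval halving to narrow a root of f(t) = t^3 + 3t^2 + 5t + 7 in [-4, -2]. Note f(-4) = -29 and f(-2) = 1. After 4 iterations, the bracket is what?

[-2.25, -2.125]

f(-3) = -8 < 0, so the root lies in [-3, -2]
f(-2.5) = -2.375 < 0, so the root lies in [-2.5, -2]
f(-2.25) = -0.453125 < 0, so the root lies in [-2.25, -2]
f(-2.125) = 0.3262 > 0, so the root lies in [-2.25, -2.125]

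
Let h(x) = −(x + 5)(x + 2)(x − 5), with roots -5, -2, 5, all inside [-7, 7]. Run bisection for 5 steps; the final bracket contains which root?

5

midpoint 0: h = 50 > 0 → [0, 7]
midpoint 3.5: h = 70.125 > 0 → [3.5, 7]
midpoint 5.25: h = -18.578125 < 0 → [3.5, 5.25]
midpoint 4.375: h = 37.3535 > 0 → [4.375, 5.25]
midpoint 4.8125: h = 12.5339 > 0 → [4.8125, 5.25]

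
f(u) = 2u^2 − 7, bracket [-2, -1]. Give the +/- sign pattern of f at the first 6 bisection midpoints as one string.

f(-1.5) = -2.5 < 0, so the root lies in [-2, -1.5]
f(-1.75) = -0.875 < 0, so the root lies in [-2, -1.75]
f(-1.875) = 0.03125 > 0, so the root lies in [-1.875, -1.75]
f(-1.8125) = -0.4297 < 0, so the root lies in [-1.875, -1.8125]
f(-1.84375) = -0.2012 < 0, so the root lies in [-1.875, -1.84375]
f(-1.859375) = -0.0854 < 0, so the root lies in [-1.875, -1.859375]

--+---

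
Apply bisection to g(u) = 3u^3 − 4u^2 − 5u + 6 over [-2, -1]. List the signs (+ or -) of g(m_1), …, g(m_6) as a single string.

g(-1.5) = -5.625 < 0, so the root lies in [-1.5, -1]
g(-1.25) = 0.140625 > 0, so the root lies in [-1.5, -1.25]
g(-1.375) = -2.486328 < 0, so the root lies in [-1.375, -1.25]
g(-1.3125) = -1.1111 < 0, so the root lies in [-1.3125, -1.25]
g(-1.28125) = -0.4701 < 0, so the root lies in [-1.28125, -1.25]
g(-1.265625) = -0.161 < 0, so the root lies in [-1.265625, -1.25]

-+----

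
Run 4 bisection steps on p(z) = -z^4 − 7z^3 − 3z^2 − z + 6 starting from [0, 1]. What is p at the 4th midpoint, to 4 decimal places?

-0.9834

m = 0.5, p(m) = 3.8125 (+); new bracket [0.5, 1]
m = 0.75, p(m) = 0.292969 (+); new bracket [0.75, 1]
m = 0.875, p(m) = -2.44751 (−); new bracket [0.75, 0.875]
m = 0.8125, p(m) = -0.9834 (−); new bracket [0.75, 0.8125]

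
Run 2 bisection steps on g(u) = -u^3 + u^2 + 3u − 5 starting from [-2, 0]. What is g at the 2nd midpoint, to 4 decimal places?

-3.8750

m = -1, g(m) = -6 (−); new bracket [-2, -1]
m = -1.5, g(m) = -3.875 (−); new bracket [-2, -1.5]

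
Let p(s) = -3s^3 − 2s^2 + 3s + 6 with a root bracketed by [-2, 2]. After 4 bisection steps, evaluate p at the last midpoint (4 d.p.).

0.7656

s = 0 gives p = 6, positive; keep [0, 2]
s = 1 gives p = 4, positive; keep [1, 2]
s = 1.5 gives p = -4.125, negative; keep [1, 1.5]
s = 1.25 gives p = 0.7656, positive; keep [1.25, 1.5]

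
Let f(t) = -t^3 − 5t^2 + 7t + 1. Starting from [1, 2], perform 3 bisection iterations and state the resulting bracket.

[1.125, 1.25]

midpoint 1.5: f = -3.125 < 0 → [1, 1.5]
midpoint 1.25: f = -0.015625 < 0 → [1, 1.25]
midpoint 1.125: f = 1.123047 > 0 → [1.125, 1.25]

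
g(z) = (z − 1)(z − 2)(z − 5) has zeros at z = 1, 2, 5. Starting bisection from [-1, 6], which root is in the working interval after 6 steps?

g(2.5) = -1.875 < 0, so the root lies in [2.5, 6]
g(4.25) = -5.484375 < 0, so the root lies in [4.25, 6]
g(5.125) = 1.611328 > 0, so the root lies in [4.25, 5.125]
g(4.6875) = -3.0969 < 0, so the root lies in [4.6875, 5.125]
g(4.90625) = -1.0643 < 0, so the root lies in [4.90625, 5.125]
g(5.015625) = 0.1892 > 0, so the root lies in [4.90625, 5.015625]

5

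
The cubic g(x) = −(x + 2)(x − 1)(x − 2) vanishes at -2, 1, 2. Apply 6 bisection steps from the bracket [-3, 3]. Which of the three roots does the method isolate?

-2

g(0) = -4 < 0, so the root lies in [-3, 0]
g(-1.5) = -4.375 < 0, so the root lies in [-3, -1.5]
g(-2.25) = 3.453125 > 0, so the root lies in [-2.25, -1.5]
g(-1.875) = -1.3926 < 0, so the root lies in [-2.25, -1.875]
g(-2.0625) = 0.7776 > 0, so the root lies in [-2.0625, -1.875]
g(-1.96875) = -0.3682 < 0, so the root lies in [-2.0625, -1.96875]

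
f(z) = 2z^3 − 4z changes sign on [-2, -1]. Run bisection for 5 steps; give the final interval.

midpoint -1.5: f = -0.75 < 0 → [-1.5, -1]
midpoint -1.25: f = 1.09375 > 0 → [-1.5, -1.25]
midpoint -1.375: f = 0.300781 > 0 → [-1.5, -1.375]
midpoint -1.4375: f = -0.1909 < 0 → [-1.4375, -1.375]
midpoint -1.40625: f = 0.0632 > 0 → [-1.4375, -1.40625]

[-1.4375, -1.40625]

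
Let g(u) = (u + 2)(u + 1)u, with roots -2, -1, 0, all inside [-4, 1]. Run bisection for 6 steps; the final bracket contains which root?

m = -1.5, g(m) = 0.375 (+); new bracket [-4, -1.5]
m = -2.75, g(m) = -3.609375 (−); new bracket [-2.75, -1.5]
m = -2.125, g(m) = -0.298828 (−); new bracket [-2.125, -1.5]
m = -1.8125, g(m) = 0.2761 (+); new bracket [-2.125, -1.8125]
m = -1.96875, g(m) = 0.0596 (+); new bracket [-2.125, -1.96875]
m = -2.046875, g(m) = -0.1004 (−); new bracket [-2.046875, -1.96875]

-2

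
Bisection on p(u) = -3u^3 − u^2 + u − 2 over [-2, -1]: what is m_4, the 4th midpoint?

m = -1.5, p(m) = 4.375 (+); new bracket [-1.5, -1]
m = -1.25, p(m) = 1.046875 (+); new bracket [-1.25, -1]
m = -1.125, p(m) = -0.119141 (−); new bracket [-1.25, -1.125]
m = -1.1875, p(m) = 0.426 (+); new bracket [-1.1875, -1.125]

-1.1875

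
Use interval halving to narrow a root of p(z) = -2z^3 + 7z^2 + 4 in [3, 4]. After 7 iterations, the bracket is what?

[3.6484375, 3.65625]

midpoint 3.5: p = 4 > 0 → [3.5, 4]
midpoint 3.75: p = -3.03125 < 0 → [3.5, 3.75]
midpoint 3.625: p = 0.714844 > 0 → [3.625, 3.75]
midpoint 3.6875: p = -1.0991 < 0 → [3.625, 3.6875]
midpoint 3.65625: p = -0.1776 < 0 → [3.625, 3.65625]
midpoint 3.640625: p = 0.2723 > 0 → [3.640625, 3.65625]
midpoint 3.6484375: p = 0.0483 > 0 → [3.6484375, 3.65625]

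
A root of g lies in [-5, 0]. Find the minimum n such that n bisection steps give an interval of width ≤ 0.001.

Width after n steps is 5/2^n. Need 2^n ≥ 5/0.001 = 5000.
2^12 = 4096 < 5000 ≤ 2^13 = 8192, so n = 13.

13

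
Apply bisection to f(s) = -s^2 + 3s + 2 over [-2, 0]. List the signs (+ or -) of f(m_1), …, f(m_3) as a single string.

-+-

f(-1) = -2 < 0, so the root lies in [-1, 0]
f(-0.5) = 0.25 > 0, so the root lies in [-1, -0.5]
f(-0.75) = -0.8125 < 0, so the root lies in [-0.75, -0.5]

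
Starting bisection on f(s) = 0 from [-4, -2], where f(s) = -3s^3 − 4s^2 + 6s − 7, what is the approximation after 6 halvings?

-2.53125

f(-3) = 20 > 0, so the root lies in [-3, -2]
f(-2.5) = -0.125 < 0, so the root lies in [-3, -2.5]
f(-2.75) = 8.640625 > 0, so the root lies in [-2.75, -2.5]
f(-2.625) = 3.9512 > 0, so the root lies in [-2.625, -2.5]
f(-2.5625) = 1.8386 > 0, so the root lies in [-2.5625, -2.5]
f(-2.53125) = 0.8385 > 0, so the root lies in [-2.53125, -2.5]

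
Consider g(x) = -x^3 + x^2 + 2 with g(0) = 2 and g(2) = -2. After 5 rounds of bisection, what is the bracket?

[1.6875, 1.75]

x = 1 gives g = 2, positive; keep [1, 2]
x = 1.5 gives g = 0.875, positive; keep [1.5, 2]
x = 1.75 gives g = -0.296875, negative; keep [1.5, 1.75]
x = 1.625 gives g = 0.3496, positive; keep [1.625, 1.75]
x = 1.6875 gives g = 0.0422, positive; keep [1.6875, 1.75]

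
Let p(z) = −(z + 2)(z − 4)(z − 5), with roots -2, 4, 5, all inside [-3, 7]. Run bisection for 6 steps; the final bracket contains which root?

-2

z = 2 gives p = -24, negative; keep [-3, 2]
z = -0.5 gives p = -37.125, negative; keep [-3, -0.5]
z = -1.75 gives p = -9.703125, negative; keep [-3, -1.75]
z = -2.375 gives p = 17.6309, positive; keep [-2.375, -1.75]
z = -2.0625 gives p = 2.676, positive; keep [-2.0625, -1.75]
z = -1.90625 gives p = -3.8241, negative; keep [-2.0625, -1.90625]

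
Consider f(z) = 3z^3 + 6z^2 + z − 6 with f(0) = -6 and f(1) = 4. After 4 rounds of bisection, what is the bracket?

f(0.5) = -3.625 < 0, so the root lies in [0.5, 1]
f(0.75) = -0.609375 < 0, so the root lies in [0.75, 1]
f(0.875) = 1.478516 > 0, so the root lies in [0.75, 0.875]
f(0.8125) = 0.3826 > 0, so the root lies in [0.75, 0.8125]

[0.75, 0.8125]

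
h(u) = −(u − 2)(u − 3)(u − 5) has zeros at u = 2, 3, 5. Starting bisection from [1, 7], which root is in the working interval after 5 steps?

m = 4, h(m) = 2 (+); new bracket [4, 7]
m = 5.5, h(m) = -4.375 (−); new bracket [4, 5.5]
m = 4.75, h(m) = 1.203125 (+); new bracket [4.75, 5.5]
m = 5.125, h(m) = -0.8301 (−); new bracket [4.75, 5.125]
m = 4.9375, h(m) = 0.3557 (+); new bracket [4.9375, 5.125]

5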